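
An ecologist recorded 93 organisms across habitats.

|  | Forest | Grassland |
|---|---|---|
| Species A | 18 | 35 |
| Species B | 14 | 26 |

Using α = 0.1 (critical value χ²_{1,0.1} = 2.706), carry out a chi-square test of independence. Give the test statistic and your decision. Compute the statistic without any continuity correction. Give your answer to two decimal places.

0.01; fail to reject H₀

Row totals: 53, 40. Column totals: 32, 61. Grand total N = 93.
Expected counts (row total × column total / N):
  Species A, Forest: 53×32/93 = 18.237
  Species A, Grassland: 53×61/93 = 34.763
  Species B, Forest: 40×32/93 = 13.763
  Species B, Grassland: 40×61/93 = 26.237
Contributions (O − E)²/E:
  (18 − 18.237)²/18.237 = 0.0031
  (35 − 34.763)²/34.763 = 0.0016
  (14 − 13.763)²/13.763 = 0.0041
  (26 − 26.237)²/26.237 = 0.0021
χ² = 0.0031 + 0.0016 + 0.0041 + 0.0021 = 0.01
df = (2−1)(2−1) = 1. Since 0.01 < 2.706, fail to reject the null hypothesis of independence at α = 0.1.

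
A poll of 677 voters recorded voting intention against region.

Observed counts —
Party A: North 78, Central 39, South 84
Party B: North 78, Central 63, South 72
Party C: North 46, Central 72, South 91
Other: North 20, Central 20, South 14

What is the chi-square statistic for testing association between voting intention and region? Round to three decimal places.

Row totals: 201, 213, 209, 54. Column totals: 222, 194, 261. Grand total N = 677.
Expected counts (row total × column total / N):
  Party A, North: 201×222/677 = 65.9114
  Party A, Central: 201×194/677 = 57.5982
  Party A, South: 201×261/677 = 77.4904
  Party B, North: 213×222/677 = 69.8464
  Party B, Central: 213×194/677 = 61.0369
  Party B, South: 213×261/677 = 82.1167
  Party C, North: 209×222/677 = 68.5347
  Party C, Central: 209×194/677 = 59.8907
  Party C, South: 209×261/677 = 80.5746
  Other, North: 54×222/677 = 17.7075
  Other, Central: 54×194/677 = 15.4742
  Other, South: 54×261/677 = 20.8183
Contributions (O − E)²/E:
  (78 − 65.9114)²/65.9114 = 2.2171
  (39 − 57.5982)²/57.5982 = 6.0053
  (84 − 77.4904)²/77.4904 = 0.5468
  (78 − 69.8464)²/69.8464 = 0.9518
  (63 − 61.0369)²/61.0369 = 0.0631
  (72 − 82.1167)²/82.1167 = 1.2464
  (46 − 68.5347)²/68.5347 = 7.4096
  (72 − 59.8907)²/59.8907 = 2.4484
  (91 − 80.5746)²/80.5746 = 1.3489
  (20 − 17.7075)²/17.7075 = 0.2968
  (20 − 15.4742)²/15.4742 = 1.3237
  (14 − 20.8183)²/20.8183 = 2.2331
χ² = 2.2171 + 6.0053 + 0.5468 + 0.9518 + 0.0631 + 1.2464 + 7.4096 + 2.4484 + 1.3489 + 0.2968 + 1.3237 + 2.2331 = 26.091

26.091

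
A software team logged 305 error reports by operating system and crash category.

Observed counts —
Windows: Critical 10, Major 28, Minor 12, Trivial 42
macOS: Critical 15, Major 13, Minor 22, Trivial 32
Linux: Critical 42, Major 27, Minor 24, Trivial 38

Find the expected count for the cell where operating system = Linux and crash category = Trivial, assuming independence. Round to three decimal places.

48.105

Row total (Linux) = 131; column total (Trivial) = 112; grand total N = 305.
Expected count = (row total × column total) / N = 131 × 112 / 305 = 48.105.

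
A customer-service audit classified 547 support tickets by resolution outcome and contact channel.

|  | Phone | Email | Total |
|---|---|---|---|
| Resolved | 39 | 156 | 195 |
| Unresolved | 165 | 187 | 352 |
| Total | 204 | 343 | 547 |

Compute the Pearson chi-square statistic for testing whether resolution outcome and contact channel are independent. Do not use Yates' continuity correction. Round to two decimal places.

Grand total N = 547.
Expected counts (row total × column total / N):
  Resolved, Phone: 195×204/547 = 72.724
  Resolved, Email: 195×343/547 = 122.276
  Unresolved, Phone: 352×204/547 = 131.276
  Unresolved, Email: 352×343/547 = 220.724
Contributions (O − E)²/E:
  (39 − 72.724)²/72.724 = 15.6387
  (156 − 122.276)²/122.276 = 9.3012
  (165 − 131.276)²/131.276 = 8.6635
  (187 − 220.724)²/220.724 = 5.1526
χ² = 15.6387 + 9.3012 + 8.6635 + 5.1526 = 38.76

38.76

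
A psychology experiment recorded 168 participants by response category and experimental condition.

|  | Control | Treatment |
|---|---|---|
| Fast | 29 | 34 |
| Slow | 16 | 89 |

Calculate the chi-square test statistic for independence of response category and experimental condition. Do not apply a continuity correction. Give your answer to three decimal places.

19.039

Row totals: 63, 105. Column totals: 45, 123. Grand total N = 168.
Expected counts (row total × column total / N):
  Fast, Control: 63×45/168 = 16.8750
  Fast, Treatment: 63×123/168 = 46.1250
  Slow, Control: 105×45/168 = 28.1250
  Slow, Treatment: 105×123/168 = 76.8750
Contributions (O − E)²/E:
  (29 − 16.8750)²/16.8750 = 8.7120
  (34 − 46.1250)²/46.1250 = 3.1873
  (16 − 28.1250)²/28.1250 = 5.2272
  (89 − 76.8750)²/76.8750 = 1.9124
χ² = 8.7120 + 3.1873 + 5.2272 + 1.9124 = 19.039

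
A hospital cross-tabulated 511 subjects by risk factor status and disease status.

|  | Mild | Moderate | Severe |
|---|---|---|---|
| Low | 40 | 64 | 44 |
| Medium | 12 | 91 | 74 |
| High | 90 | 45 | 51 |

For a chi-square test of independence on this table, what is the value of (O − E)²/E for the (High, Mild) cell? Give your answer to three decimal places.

28.400

Row total (High) = 186; column total (Mild) = 142; N = 511.
Expected count E = 186 × 142 / 511 = 51.6869.
Contribution = (O − E)²/E = (90 − 51.6869)² / 51.6869 = 28.400.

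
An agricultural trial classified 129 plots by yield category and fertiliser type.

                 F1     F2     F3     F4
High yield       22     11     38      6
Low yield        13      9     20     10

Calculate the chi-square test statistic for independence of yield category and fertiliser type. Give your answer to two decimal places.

Row totals: 77, 52. Column totals: 35, 20, 58, 16. Grand total N = 129.
Expected counts (row total × column total / N):
  High yield, F1: 77×35/129 = 20.891
  High yield, F2: 77×20/129 = 11.938
  High yield, F3: 77×58/129 = 34.620
  High yield, F4: 77×16/129 = 9.550
  Low yield, F1: 52×35/129 = 14.109
  Low yield, F2: 52×20/129 = 8.062
  Low yield, F3: 52×58/129 = 23.380
  Low yield, F4: 52×16/129 = 6.450
Contributions (O − E)²/E:
  (22 − 20.891)²/20.891 = 0.0589
  (11 − 11.938)²/11.938 = 0.0737
  (38 − 34.620)²/34.620 = 0.3300
  (6 − 9.550)²/9.550 = 1.3196
  (13 − 14.109)²/14.109 = 0.0872
  (9 − 8.062)²/8.062 = 0.1091
  (20 − 23.380)²/23.380 = 0.4886
  (10 − 6.450)²/6.450 = 1.9539
χ² = 0.0589 + 0.0737 + 0.3300 + 1.3196 + 0.0872 + 0.1091 + 0.4886 + 1.9539 = 4.42

4.42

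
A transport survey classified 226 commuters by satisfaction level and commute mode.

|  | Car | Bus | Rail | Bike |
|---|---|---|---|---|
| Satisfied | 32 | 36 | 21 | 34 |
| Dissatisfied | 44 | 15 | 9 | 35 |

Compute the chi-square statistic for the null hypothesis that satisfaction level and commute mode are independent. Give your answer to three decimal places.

Row totals: 123, 103. Column totals: 76, 51, 30, 69. Grand total N = 226.
Expected counts (row total × column total / N):
  Satisfied, Car: 123×76/226 = 41.3628
  Satisfied, Bus: 123×51/226 = 27.7566
  Satisfied, Rail: 123×30/226 = 16.3274
  Satisfied, Bike: 123×69/226 = 37.5531
  Dissatisfied, Car: 103×76/226 = 34.6372
  Dissatisfied, Bus: 103×51/226 = 23.2434
  Dissatisfied, Rail: 103×30/226 = 13.6726
  Dissatisfied, Bike: 103×69/226 = 31.4469
Contributions (O − E)²/E:
  (32 − 41.3628)²/41.3628 = 2.1193
  (36 − 27.7566)²/27.7566 = 2.4482
  (21 − 16.3274)²/16.3274 = 1.3372
  (34 − 37.5531)²/37.5531 = 0.3362
  (44 − 34.6372)²/34.6372 = 2.5309
  (15 − 23.2434)²/23.2434 = 2.9236
  (9 − 13.6726)²/13.6726 = 1.5969
  (35 − 31.4469)²/31.4469 = 0.4015
χ² = 2.1193 + 2.4482 + 1.3372 + 0.3362 + 2.5309 + 2.9236 + 1.5969 + 0.4015 = 13.694

13.694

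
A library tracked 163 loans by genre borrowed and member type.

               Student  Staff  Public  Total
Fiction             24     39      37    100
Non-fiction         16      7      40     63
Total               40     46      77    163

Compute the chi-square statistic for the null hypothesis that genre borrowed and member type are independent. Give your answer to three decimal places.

Grand total N = 163.
Expected counts (row total × column total / N):
  Fiction, Student: 100×40/163 = 24.5399
  Fiction, Staff: 100×46/163 = 28.2209
  Fiction, Public: 100×77/163 = 47.2393
  Non-fiction, Student: 63×40/163 = 15.4601
  Non-fiction, Staff: 63×46/163 = 17.7791
  Non-fiction, Public: 63×77/163 = 29.7607
Contributions (O − E)²/E:
  (24 − 24.5399)²/24.5399 = 0.0119
  (39 − 28.2209)²/28.2209 = 4.1171
  (37 − 47.2393)²/47.2393 = 2.2194
  (16 − 15.4601)²/15.4601 = 0.0189
  (7 − 17.7791)²/17.7791 = 6.5351
  (40 − 29.7607)²/29.7607 = 3.5229
χ² = 0.0119 + 4.1171 + 2.2194 + 0.0189 + 6.5351 + 3.5229 = 16.425

16.425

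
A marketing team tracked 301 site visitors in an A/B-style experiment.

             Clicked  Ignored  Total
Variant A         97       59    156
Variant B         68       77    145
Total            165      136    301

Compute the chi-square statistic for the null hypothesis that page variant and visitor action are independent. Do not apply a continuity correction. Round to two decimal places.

7.09

Grand total N = 301.
Expected counts (row total × column total / N):
  Variant A, Clicked: 156×165/301 = 85.515
  Variant A, Ignored: 156×136/301 = 70.485
  Variant B, Clicked: 145×165/301 = 79.485
  Variant B, Ignored: 145×136/301 = 65.515
Contributions (O − E)²/E:
  (97 − 85.515)²/85.515 = 1.5425
  (59 − 70.485)²/70.485 = 1.8714
  (68 − 79.485)²/79.485 = 1.6595
  (77 − 65.515)²/65.515 = 2.0134
χ² = 1.5425 + 1.8714 + 1.6595 + 2.0134 = 7.09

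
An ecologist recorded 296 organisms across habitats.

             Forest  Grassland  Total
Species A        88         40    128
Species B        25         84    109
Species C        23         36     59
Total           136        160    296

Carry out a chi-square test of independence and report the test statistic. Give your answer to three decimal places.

Grand total N = 296.
Expected counts (row total × column total / N):
  Species A, Forest: 128×136/296 = 58.8108
  Species A, Grassland: 128×160/296 = 69.1892
  Species B, Forest: 109×136/296 = 50.0811
  Species B, Grassland: 109×160/296 = 58.9189
  Species C, Forest: 59×136/296 = 27.1081
  Species C, Grassland: 59×160/296 = 31.8919
Contributions (O − E)²/E:
  (88 − 58.8108)²/58.8108 = 14.4873
  (40 − 69.1892)²/69.1892 = 12.3142
  (25 − 50.0811)²/50.0811 = 12.5609
  (84 − 58.9189)²/58.9189 = 10.6767
  (23 − 27.1081)²/27.1081 = 0.6226
  (36 − 31.8919)²/31.8919 = 0.5292
χ² = 14.4873 + 12.3142 + 12.5609 + 10.6767 + 0.6226 + 0.5292 = 51.191

51.191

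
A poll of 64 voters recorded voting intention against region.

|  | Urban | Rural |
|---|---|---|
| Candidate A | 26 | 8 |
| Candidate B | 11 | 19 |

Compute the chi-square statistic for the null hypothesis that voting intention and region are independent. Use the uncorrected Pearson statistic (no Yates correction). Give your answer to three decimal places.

10.353

Row totals: 34, 30. Column totals: 37, 27. Grand total N = 64.
Expected counts (row total × column total / N):
  Candidate A, Urban: 34×37/64 = 19.6562
  Candidate A, Rural: 34×27/64 = 14.3438
  Candidate B, Urban: 30×37/64 = 17.3438
  Candidate B, Rural: 30×27/64 = 12.6562
Contributions (O − E)²/E:
  (26 − 19.6562)²/19.6562 = 2.0474
  (8 − 14.3438)²/14.3438 = 2.8057
  (11 − 17.3438)²/17.3438 = 2.3204
  (19 − 12.6562)²/12.6562 = 3.1798
χ² = 2.0474 + 2.8057 + 2.3204 + 3.1798 = 10.353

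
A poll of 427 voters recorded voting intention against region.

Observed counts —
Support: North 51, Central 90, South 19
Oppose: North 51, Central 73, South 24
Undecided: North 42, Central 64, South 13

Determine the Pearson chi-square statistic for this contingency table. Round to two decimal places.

2.69

Row totals: 160, 148, 119. Column totals: 144, 227, 56. Grand total N = 427.
Expected counts (row total × column total / N):
  Support, North: 160×144/427 = 53.958
  Support, Central: 160×227/427 = 85.059
  Support, South: 160×56/427 = 20.984
  Oppose, North: 148×144/427 = 49.911
  Oppose, Central: 148×227/427 = 78.679
  Oppose, South: 148×56/427 = 19.410
  Undecided, North: 119×144/427 = 40.131
  Undecided, Central: 119×227/427 = 63.262
  Undecided, South: 119×56/427 = 15.607
Contributions (O − E)²/E:
  (51 − 53.958)²/53.958 = 0.1622
  (90 − 85.059)²/85.059 = 0.2870
  (19 − 20.984)²/20.984 = 0.1876
  (51 − 49.911)²/49.911 = 0.0238
  (73 − 78.679)²/78.679 = 0.4099
  (24 − 19.410)²/19.410 = 1.0854
  (42 − 40.131)²/40.131 = 0.0870
  (64 − 63.262)²/63.262 = 0.0086
  (13 − 15.607)²/15.607 = 0.4355
χ² = 0.1622 + 0.2870 + 0.1876 + 0.0238 + 0.4099 + 1.0854 + 0.0870 + 0.0086 + 0.4355 = 2.69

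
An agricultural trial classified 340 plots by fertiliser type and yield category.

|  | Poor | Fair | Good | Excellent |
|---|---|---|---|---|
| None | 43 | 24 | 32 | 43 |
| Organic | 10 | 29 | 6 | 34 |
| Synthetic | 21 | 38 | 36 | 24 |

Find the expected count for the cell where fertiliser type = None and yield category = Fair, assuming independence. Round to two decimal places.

38.01

Row total (None) = 142; column total (Fair) = 91; grand total N = 340.
Expected count = (row total × column total) / N = 142 × 91 / 340 = 38.01.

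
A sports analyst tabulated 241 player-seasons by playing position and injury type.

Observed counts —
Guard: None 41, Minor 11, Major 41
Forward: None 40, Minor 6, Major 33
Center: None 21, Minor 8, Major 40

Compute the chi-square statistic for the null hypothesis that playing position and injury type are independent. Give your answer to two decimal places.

6.91

Row totals: 93, 79, 69. Column totals: 102, 25, 114. Grand total N = 241.
Expected counts (row total × column total / N):
  Guard, None: 93×102/241 = 39.361
  Guard, Minor: 93×25/241 = 9.647
  Guard, Major: 93×114/241 = 43.992
  Forward, None: 79×102/241 = 33.436
  Forward, Minor: 79×25/241 = 8.195
  Forward, Major: 79×114/241 = 37.369
  Center, None: 69×102/241 = 29.203
  Center, Minor: 69×25/241 = 7.158
  Center, Major: 69×114/241 = 32.639
Contributions (O − E)²/E:
  (41 − 39.361)²/39.361 = 0.0682
  (11 − 9.647)²/9.647 = 0.1898
  (41 − 43.992)²/43.992 = 0.2035
  (40 − 33.436)²/33.436 = 1.2886
  (6 − 8.195)²/8.195 = 0.5879
  (33 − 37.369)²/37.369 = 0.5108
  (21 − 29.203)²/29.203 = 2.3042
  (8 − 7.158)²/7.158 = 0.0990
  (40 − 32.639)²/32.639 = 1.6601
χ² = 0.0682 + 0.1898 + 0.2035 + 1.2886 + 0.5879 + 0.5108 + 2.3042 + 0.0990 + 1.6601 = 6.91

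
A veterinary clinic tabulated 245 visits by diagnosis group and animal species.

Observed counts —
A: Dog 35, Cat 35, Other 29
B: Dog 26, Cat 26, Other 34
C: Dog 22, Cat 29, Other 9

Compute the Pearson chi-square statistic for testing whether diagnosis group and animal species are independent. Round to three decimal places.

Row totals: 99, 86, 60. Column totals: 83, 90, 72. Grand total N = 245.
Expected counts (row total × column total / N):
  A, Dog: 99×83/245 = 33.5388
  A, Cat: 99×90/245 = 36.3673
  A, Other: 99×72/245 = 29.0939
  B, Dog: 86×83/245 = 29.1347
  B, Cat: 86×90/245 = 31.5918
  B, Other: 86×72/245 = 25.2735
  C, Dog: 60×83/245 = 20.3265
  C, Cat: 60×90/245 = 22.0408
  C, Other: 60×72/245 = 17.6327
Contributions (O − E)²/E:
  (35 − 33.5388)²/33.5388 = 0.0637
  (35 − 36.3673)²/36.3673 = 0.0514
  (29 − 29.0939)²/29.0939 = 0.0003
  (26 − 29.1347)²/29.1347 = 0.3373
  (26 − 31.5918)²/31.5918 = 0.9898
  (34 − 25.2735)²/25.2735 = 3.0131
  (22 − 20.3265)²/20.3265 = 0.1378
  (29 − 22.0408)²/22.0408 = 2.1973
  (9 − 17.6327)²/17.6327 = 4.2264
χ² = 0.0637 + 0.0514 + 0.0003 + 0.3373 + 0.9898 + 3.0131 + 0.1378 + 2.1973 + 4.2264 = 11.017

11.017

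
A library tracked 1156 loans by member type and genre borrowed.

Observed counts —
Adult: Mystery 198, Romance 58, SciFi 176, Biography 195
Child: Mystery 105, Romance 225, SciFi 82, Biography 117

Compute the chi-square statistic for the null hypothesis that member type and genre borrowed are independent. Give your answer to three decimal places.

173.781

Row totals: 627, 529. Column totals: 303, 283, 258, 312. Grand total N = 1156.
Expected counts (row total × column total / N):
  Adult, Mystery: 627×303/1156 = 164.34343
  Adult, Romance: 627×283/1156 = 153.49567
  Adult, SciFi: 627×258/1156 = 139.93599
  Adult, Biography: 627×312/1156 = 169.22491
  Child, Mystery: 529×303/1156 = 138.65657
  Child, Romance: 529×283/1156 = 129.50433
  Child, SciFi: 529×258/1156 = 118.06401
  Child, Biography: 529×312/1156 = 142.77509
Contributions (O − E)²/E:
  (198 − 164.34343)²/164.34343 = 6.8927
  (58 − 153.49567)²/153.49567 = 59.4116
  (176 − 139.93599)²/139.93599 = 9.2943
  (195 − 169.22491)²/169.22491 = 3.9259
  (105 − 138.65657)²/138.65657 = 8.1696
  (225 − 129.50433)²/129.50433 = 70.4179
  (82 − 118.06401)²/118.06401 = 11.0162
  (117 − 142.77509)²/142.77509 = 4.6532
χ² = 6.8927 + 59.4116 + 9.2943 + 3.9259 + 8.1696 + 70.4179 + 11.0162 + 4.6532 = 173.781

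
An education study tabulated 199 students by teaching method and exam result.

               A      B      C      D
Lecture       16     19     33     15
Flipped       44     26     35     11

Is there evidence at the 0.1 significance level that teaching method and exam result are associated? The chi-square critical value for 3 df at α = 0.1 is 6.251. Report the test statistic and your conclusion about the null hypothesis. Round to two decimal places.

Row totals: 83, 116. Column totals: 60, 45, 68, 26. Grand total N = 199.
Expected counts (row total × column total / N):
  Lecture, A: 83×60/199 = 25.025
  Lecture, B: 83×45/199 = 18.769
  Lecture, C: 83×68/199 = 28.362
  Lecture, D: 83×26/199 = 10.844
  Flipped, A: 116×60/199 = 34.975
  Flipped, B: 116×45/199 = 26.231
  Flipped, C: 116×68/199 = 39.638
  Flipped, D: 116×26/199 = 15.156
Contributions (O − E)²/E:
  (16 − 25.025)²/25.025 = 3.2548
  (19 − 18.769)²/18.769 = 0.0028
  (33 − 28.362)²/28.362 = 0.7584
  (15 − 10.844)²/10.844 = 1.5928
  (44 − 34.975)²/34.975 = 2.3288
  (26 − 26.231)²/26.231 = 0.0020
  (35 − 39.638)²/39.638 = 0.5427
  (11 − 15.156)²/15.156 = 1.1396
χ² = 3.2548 + 0.0028 + 0.7584 + 1.5928 + 2.3288 + 0.0020 + 0.5427 + 1.1396 = 9.62
df = (2−1)(4−1) = 3. Since 9.62 > 6.251, reject the null hypothesis of independence at α = 0.1.

9.62; reject H₀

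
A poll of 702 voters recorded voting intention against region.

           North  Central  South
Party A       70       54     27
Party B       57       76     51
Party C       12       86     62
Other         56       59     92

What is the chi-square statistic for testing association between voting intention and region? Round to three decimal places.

Row totals: 151, 184, 160, 207. Column totals: 195, 275, 232. Grand total N = 702.
Expected counts (row total × column total / N):
  Party A, North: 151×195/702 = 41.9444
  Party A, Central: 151×275/702 = 59.1524
  Party A, South: 151×232/702 = 49.9031
  Party B, North: 184×195/702 = 51.1111
  Party B, Central: 184×275/702 = 72.0798
  Party B, South: 184×232/702 = 60.8091
  Party C, North: 160×195/702 = 44.4444
  Party C, Central: 160×275/702 = 62.6781
  Party C, South: 160×232/702 = 52.8775
  Other, North: 207×195/702 = 57.5000
  Other, Central: 207×275/702 = 81.0897
  Other, South: 207×232/702 = 68.4103
Contributions (O − E)²/E:
  (70 − 41.9444)²/41.9444 = 18.7657
  (54 − 59.1524)²/59.1524 = 0.4488
  (27 − 49.9031)²/49.9031 = 10.5114
  (57 − 51.1111)²/51.1111 = 0.6785
  (76 − 72.0798)²/72.0798 = 0.2132
  (51 − 60.8091)²/60.8091 = 1.5823
  (12 − 44.4444)²/44.4444 = 23.6844
  (86 − 62.6781)²/62.6781 = 8.6778
  (62 − 52.8775)²/52.8775 = 1.5738
  (56 − 57.5000)²/57.5000 = 0.0391
  (59 − 81.0897)²/81.0897 = 6.0175
  (92 − 68.4103)²/68.4103 = 8.1344
χ² = 18.7657 + 0.4488 + 10.5114 + 0.6785 + 0.2132 + 1.5823 + 23.6844 + 8.6778 + 1.5738 + 0.0391 + 6.0175 + 8.1344 = 80.327

80.327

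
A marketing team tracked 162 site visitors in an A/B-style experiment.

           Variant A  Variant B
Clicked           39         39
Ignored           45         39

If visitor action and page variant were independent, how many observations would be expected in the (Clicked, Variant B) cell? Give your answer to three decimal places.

37.556

Row total (Clicked) = 78; column total (Variant B) = 78; grand total N = 162.
Expected count = (row total × column total) / N = 78 × 78 / 162 = 37.556.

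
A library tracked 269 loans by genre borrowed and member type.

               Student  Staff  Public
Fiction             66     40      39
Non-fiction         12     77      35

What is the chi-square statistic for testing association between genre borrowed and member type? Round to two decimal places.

Row totals: 145, 124. Column totals: 78, 117, 74. Grand total N = 269.
Expected counts (row total × column total / N):
  Fiction, Student: 145×78/269 = 42.045
  Fiction, Staff: 145×117/269 = 63.067
  Fiction, Public: 145×74/269 = 39.888
  Non-fiction, Student: 124×78/269 = 35.955
  Non-fiction, Staff: 124×117/269 = 53.933
  Non-fiction, Public: 124×74/269 = 34.112
Contributions (O − E)²/E:
  (66 − 42.045)²/42.045 = 13.6483
  (40 − 63.067)²/63.067 = 8.4368
  (39 − 39.888)²/39.888 = 0.0198
  (12 − 35.955)²/35.955 = 15.9600
  (77 − 53.933)²/53.933 = 9.8657
  (35 − 34.112)²/34.112 = 0.0231
χ² = 13.6483 + 8.4368 + 0.0198 + 15.9600 + 9.8657 + 0.0231 = 47.95

47.95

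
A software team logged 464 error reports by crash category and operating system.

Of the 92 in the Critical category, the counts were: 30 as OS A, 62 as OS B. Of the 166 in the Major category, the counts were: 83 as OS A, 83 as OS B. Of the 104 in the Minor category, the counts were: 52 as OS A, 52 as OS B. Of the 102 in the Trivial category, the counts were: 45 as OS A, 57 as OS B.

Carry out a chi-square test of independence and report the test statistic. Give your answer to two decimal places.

8.45

Row totals: 92, 166, 104, 102. Column totals: 210, 254. Grand total N = 464.
Expected counts (row total × column total / N):
  Critical, OS A: 92×210/464 = 41.638
  Critical, OS B: 92×254/464 = 50.362
  Major, OS A: 166×210/464 = 75.129
  Major, OS B: 166×254/464 = 90.871
  Minor, OS A: 104×210/464 = 47.069
  Minor, OS B: 104×254/464 = 56.931
  Trivial, OS A: 102×210/464 = 46.164
  Trivial, OS B: 102×254/464 = 55.836
Contributions (O − E)²/E:
  (30 − 41.638)²/41.638 = 3.2529
  (62 − 50.362)²/50.362 = 2.6894
  (83 − 75.129)²/75.129 = 0.8246
  (83 − 90.871)²/90.871 = 0.6818
  (52 − 47.069)²/47.069 = 0.5166
  (52 − 56.931)²/56.931 = 0.4271
  (45 − 46.164)²/46.164 = 0.0293
  (57 − 55.836)²/55.836 = 0.0243
χ² = 3.2529 + 2.6894 + 0.8246 + 0.6818 + 0.5166 + 0.4271 + 0.0293 + 0.0243 = 8.45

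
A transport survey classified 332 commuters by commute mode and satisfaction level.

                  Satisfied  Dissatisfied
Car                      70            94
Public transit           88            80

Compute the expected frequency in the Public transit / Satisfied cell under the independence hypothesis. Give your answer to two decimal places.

Row total (Public transit) = 168; column total (Satisfied) = 158; grand total N = 332.
Expected count = (row total × column total) / N = 168 × 158 / 332 = 79.95.

79.95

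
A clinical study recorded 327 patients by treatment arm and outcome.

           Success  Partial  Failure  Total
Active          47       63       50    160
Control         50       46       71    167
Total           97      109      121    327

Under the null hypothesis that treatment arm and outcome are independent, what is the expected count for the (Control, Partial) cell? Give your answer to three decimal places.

Row total (Control) = 167; column total (Partial) = 109; grand total N = 327.
Expected count = (row total × column total) / N = 167 × 109 / 327 = 55.667.

55.667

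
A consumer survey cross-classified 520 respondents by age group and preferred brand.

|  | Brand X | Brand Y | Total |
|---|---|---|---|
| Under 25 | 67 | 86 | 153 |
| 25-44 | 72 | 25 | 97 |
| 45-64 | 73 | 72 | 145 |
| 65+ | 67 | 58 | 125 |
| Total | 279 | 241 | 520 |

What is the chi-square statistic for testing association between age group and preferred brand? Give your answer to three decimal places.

23.134

Grand total N = 520.
Expected counts (row total × column total / N):
  Under 25, Brand X: 153×279/520 = 82.0904
  Under 25, Brand Y: 153×241/520 = 70.9096
  25-44, Brand X: 97×279/520 = 52.0442
  25-44, Brand Y: 97×241/520 = 44.9558
  45-64, Brand X: 145×279/520 = 77.7981
  45-64, Brand Y: 145×241/520 = 67.2019
  65+, Brand X: 125×279/520 = 67.0673
  65+, Brand Y: 125×241/520 = 57.9327
Contributions (O − E)²/E:
  (67 − 82.0904)²/82.0904 = 2.7740
  (86 − 70.9096)²/70.9096 = 3.2114
  (72 − 52.0442)²/52.0442 = 7.6518
  (25 − 44.9558)²/44.9558 = 8.8583
  (73 − 77.7981)²/77.7981 = 0.2959
  (72 − 67.2019)²/67.2019 = 0.3426
  (67 − 67.0673)²/67.0673 = 0.0001
  (58 − 57.9327)²/57.9327 = 0.0001
χ² = 2.7740 + 3.2114 + 7.6518 + 8.8583 + 0.2959 + 0.3426 + 0.0001 + 0.0001 = 23.134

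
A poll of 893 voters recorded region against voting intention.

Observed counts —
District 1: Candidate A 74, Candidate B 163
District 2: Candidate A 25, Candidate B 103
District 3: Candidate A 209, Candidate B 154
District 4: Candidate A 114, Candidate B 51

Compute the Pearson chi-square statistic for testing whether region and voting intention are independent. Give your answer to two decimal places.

110.99

Row totals: 237, 128, 363, 165. Column totals: 422, 471. Grand total N = 893.
Expected counts (row total × column total / N):
  District 1, Candidate A: 237×422/893 = 111.998
  District 1, Candidate B: 237×471/893 = 125.002
  District 2, Candidate A: 128×422/893 = 60.488
  District 2, Candidate B: 128×471/893 = 67.512
  District 3, Candidate A: 363×422/893 = 171.541
  District 3, Candidate B: 363×471/893 = 191.459
  District 4, Candidate A: 165×422/893 = 77.973
  District 4, Candidate B: 165×471/893 = 87.027
Contributions (O − E)²/E:
  (74 − 111.998)²/111.998 = 12.8917
  (163 − 125.002)²/125.002 = 11.5506
  (25 − 60.488)²/60.488 = 20.8206
  (103 − 67.512)²/67.512 = 18.6544
  (209 − 171.541)²/171.541 = 8.1798
  (154 − 191.459)²/191.459 = 7.3289
  (114 − 77.973)²/77.973 = 16.6461
  (51 − 87.027)²/87.027 = 14.9143
χ² = 12.8917 + 11.5506 + 20.8206 + 18.6544 + 8.1798 + 7.3289 + 16.6461 + 14.9143 = 110.99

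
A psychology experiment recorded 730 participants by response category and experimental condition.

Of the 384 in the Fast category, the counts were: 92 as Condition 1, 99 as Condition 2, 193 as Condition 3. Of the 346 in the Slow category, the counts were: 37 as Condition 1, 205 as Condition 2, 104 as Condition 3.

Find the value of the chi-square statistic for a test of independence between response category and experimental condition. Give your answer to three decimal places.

Row totals: 384, 346. Column totals: 129, 304, 297. Grand total N = 730.
Expected counts (row total × column total / N):
  Fast, Condition 1: 384×129/730 = 67.85753
  Fast, Condition 2: 384×304/730 = 159.91233
  Fast, Condition 3: 384×297/730 = 156.23014
  Slow, Condition 1: 346×129/730 = 61.14247
  Slow, Condition 2: 346×304/730 = 144.08767
  Slow, Condition 3: 346×297/730 = 140.76986
Contributions (O − E)²/E:
  (92 − 67.85753)²/67.85753 = 8.5894
  (99 − 159.91233)²/159.91233 = 23.2022
  (193 − 156.23014)²/156.23014 = 8.6540
  (37 − 61.14247)²/61.14247 = 9.5328
  (205 − 144.08767)²/144.08767 = 25.7504
  (104 − 140.76986)²/140.76986 = 9.6045
χ² = 8.5894 + 23.2022 + 8.6540 + 9.5328 + 25.7504 + 9.6045 = 85.333

85.333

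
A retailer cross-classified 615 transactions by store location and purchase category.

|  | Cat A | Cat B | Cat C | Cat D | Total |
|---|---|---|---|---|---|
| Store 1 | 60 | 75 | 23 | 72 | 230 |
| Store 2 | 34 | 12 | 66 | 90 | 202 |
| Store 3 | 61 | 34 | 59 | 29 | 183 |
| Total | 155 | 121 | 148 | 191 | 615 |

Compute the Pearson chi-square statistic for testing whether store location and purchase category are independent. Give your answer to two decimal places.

105.22

Grand total N = 615.
Expected counts (row total × column total / N):
  Store 1, Cat A: 230×155/615 = 57.967
  Store 1, Cat B: 230×121/615 = 45.252
  Store 1, Cat C: 230×148/615 = 55.350
  Store 1, Cat D: 230×191/615 = 71.431
  Store 2, Cat A: 202×155/615 = 50.911
  Store 2, Cat B: 202×121/615 = 39.743
  Store 2, Cat C: 202×148/615 = 48.611
  Store 2, Cat D: 202×191/615 = 62.735
  Store 3, Cat A: 183×155/615 = 46.122
  Store 3, Cat B: 183×121/615 = 36.005
  Store 3, Cat C: 183×148/615 = 44.039
  Store 3, Cat D: 183×191/615 = 56.834
Contributions (O − E)²/E:
  (60 − 57.967)²/57.967 = 0.0713
  (75 − 45.252)²/45.252 = 19.5559
  (23 − 55.350)²/55.350 = 18.9074
  (72 − 71.431)²/71.431 = 0.0045
  (34 − 50.911)²/50.911 = 5.6173
  (12 − 39.743)²/39.743 = 19.3663
  (66 − 48.611)²/48.611 = 6.2203
  (90 − 62.735)²/62.735 = 11.8495
  (61 − 46.122)²/46.122 = 4.7993
  (34 − 36.005)²/36.005 = 0.1117
  (59 − 44.039)²/44.039 = 5.0826
  (29 − 56.834)²/56.834 = 13.6315
χ² = 0.0713 + 19.5559 + 18.9074 + 0.0045 + 5.6173 + 19.3663 + 6.2203 + 11.8495 + 4.7993 + 0.1117 + 5.0826 + 13.6315 = 105.22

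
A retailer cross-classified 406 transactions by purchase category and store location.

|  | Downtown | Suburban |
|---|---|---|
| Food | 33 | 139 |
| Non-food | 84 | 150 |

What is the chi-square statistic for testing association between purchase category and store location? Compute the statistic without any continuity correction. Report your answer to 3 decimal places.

13.496

Row totals: 172, 234. Column totals: 117, 289. Grand total N = 406.
Expected counts (row total × column total / N):
  Food, Downtown: 172×117/406 = 49.5665
  Food, Suburban: 172×289/406 = 122.4335
  Non-food, Downtown: 234×117/406 = 67.4335
  Non-food, Suburban: 234×289/406 = 166.5665
Contributions (O − E)²/E:
  (33 − 49.5665)²/49.5665 = 5.5370
  (139 − 122.4335)²/122.4335 = 2.2416
  (84 − 67.4335)²/67.4335 = 4.0699
  (150 − 166.5665)²/166.5665 = 1.6477
χ² = 5.5370 + 2.2416 + 4.0699 + 1.6477 = 13.496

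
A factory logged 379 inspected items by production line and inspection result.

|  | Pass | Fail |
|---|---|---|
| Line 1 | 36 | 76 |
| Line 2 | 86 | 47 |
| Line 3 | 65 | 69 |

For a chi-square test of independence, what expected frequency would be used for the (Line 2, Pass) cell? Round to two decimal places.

Row total (Line 2) = 133; column total (Pass) = 187; grand total N = 379.
Expected count = (row total × column total) / N = 133 × 187 / 379 = 65.62.

65.62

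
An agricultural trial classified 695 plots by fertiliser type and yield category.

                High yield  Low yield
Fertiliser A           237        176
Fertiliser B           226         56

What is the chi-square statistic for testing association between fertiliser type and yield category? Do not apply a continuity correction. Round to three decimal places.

Row totals: 413, 282. Column totals: 463, 232. Grand total N = 695.
Expected counts (row total × column total / N):
  Fertiliser A, High yield: 413×463/695 = 275.1353
  Fertiliser A, Low yield: 413×232/695 = 137.8647
  Fertiliser B, High yield: 282×463/695 = 187.8647
  Fertiliser B, Low yield: 282×232/695 = 94.1353
Contributions (O − E)²/E:
  (237 − 275.1353)²/275.1353 = 5.2858
  (176 − 137.8647)²/137.8647 = 10.5488
  (226 − 187.8647)²/187.8647 = 7.7412
  (56 − 94.1353)²/94.1353 = 15.4491
χ² = 5.2858 + 10.5488 + 7.7412 + 15.4491 = 39.025

39.025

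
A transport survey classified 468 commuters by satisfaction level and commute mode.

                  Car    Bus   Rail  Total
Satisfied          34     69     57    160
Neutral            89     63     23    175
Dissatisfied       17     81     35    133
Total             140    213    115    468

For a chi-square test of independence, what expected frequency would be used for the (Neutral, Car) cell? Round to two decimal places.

52.35

Row total (Neutral) = 175; column total (Car) = 140; grand total N = 468.
Expected count = (row total × column total) / N = 175 × 140 / 468 = 52.35.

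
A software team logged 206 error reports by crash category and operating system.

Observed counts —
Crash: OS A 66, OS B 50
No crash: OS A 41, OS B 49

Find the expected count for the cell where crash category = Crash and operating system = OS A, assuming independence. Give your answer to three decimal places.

Row total (Crash) = 116; column total (OS A) = 107; grand total N = 206.
Expected count = (row total × column total) / N = 116 × 107 / 206 = 60.252.

60.252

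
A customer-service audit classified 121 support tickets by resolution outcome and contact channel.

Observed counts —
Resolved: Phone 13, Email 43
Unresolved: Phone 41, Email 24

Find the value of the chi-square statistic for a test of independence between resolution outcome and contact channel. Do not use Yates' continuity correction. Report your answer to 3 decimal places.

19.344

Row totals: 56, 65. Column totals: 54, 67. Grand total N = 121.
Expected counts (row total × column total / N):
  Resolved, Phone: 56×54/121 = 24.99174
  Resolved, Email: 56×67/121 = 31.00826
  Unresolved, Phone: 65×54/121 = 29.00826
  Unresolved, Email: 65×67/121 = 35.99174
Contributions (O − E)²/E:
  (13 − 24.99174)²/24.99174 = 5.7540
  (43 − 31.00826)²/31.00826 = 4.6375
  (41 − 29.00826)²/29.00826 = 4.9573
  (24 − 35.99174)²/35.99174 = 3.9954
χ² = 5.7540 + 4.6375 + 4.9573 + 3.9954 = 19.344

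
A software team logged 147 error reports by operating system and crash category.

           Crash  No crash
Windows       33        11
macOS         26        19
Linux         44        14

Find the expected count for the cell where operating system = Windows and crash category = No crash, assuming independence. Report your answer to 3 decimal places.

Row total (Windows) = 44; column total (No crash) = 44; grand total N = 147.
Expected count = (row total × column total) / N = 44 × 44 / 147 = 13.170.

13.170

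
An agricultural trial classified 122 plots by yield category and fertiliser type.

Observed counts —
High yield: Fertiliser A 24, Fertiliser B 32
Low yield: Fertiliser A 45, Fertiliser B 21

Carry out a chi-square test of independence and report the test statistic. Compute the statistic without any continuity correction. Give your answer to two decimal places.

7.91

Row totals: 56, 66. Column totals: 69, 53. Grand total N = 122.
Expected counts (row total × column total / N):
  High yield, Fertiliser A: 56×69/122 = 31.672
  High yield, Fertiliser B: 56×53/122 = 24.328
  Low yield, Fertiliser A: 66×69/122 = 37.328
  Low yield, Fertiliser B: 66×53/122 = 28.672
Contributions (O − E)²/E:
  (24 − 31.672)²/31.672 = 1.8584
  (32 − 24.328)²/24.328 = 2.4194
  (45 − 37.328)²/37.328 = 1.5768
  (21 − 28.672)²/28.672 = 2.0529
χ² = 1.8584 + 2.4194 + 1.5768 + 2.0529 = 7.91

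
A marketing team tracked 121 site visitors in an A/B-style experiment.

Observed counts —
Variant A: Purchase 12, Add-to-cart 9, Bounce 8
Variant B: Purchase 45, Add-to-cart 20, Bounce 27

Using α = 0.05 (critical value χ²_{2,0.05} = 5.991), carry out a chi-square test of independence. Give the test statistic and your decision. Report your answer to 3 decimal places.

1.084; fail to reject H₀

Row totals: 29, 92. Column totals: 57, 29, 35. Grand total N = 121.
Expected counts (row total × column total / N):
  Variant A, Purchase: 29×57/121 = 13.6612
  Variant A, Add-to-cart: 29×29/121 = 6.9504
  Variant A, Bounce: 29×35/121 = 8.3884
  Variant B, Purchase: 92×57/121 = 43.3388
  Variant B, Add-to-cart: 92×29/121 = 22.0496
  Variant B, Bounce: 92×35/121 = 26.6116
Contributions (O − E)²/E:
  (12 − 13.6612)²/13.6612 = 0.2020
  (9 − 6.9504)²/6.9504 = 0.6044
  (8 − 8.3884)²/8.3884 = 0.0180
  (45 − 43.3388)²/43.3388 = 0.0637
  (20 − 22.0496)²/22.0496 = 0.1905
  (27 − 26.6116)²/26.6116 = 0.0057
χ² = 0.2020 + 0.6044 + 0.0180 + 0.0637 + 0.1905 + 0.0057 = 1.084
df = (2−1)(3−1) = 2. Since 1.084 < 5.991, fail to reject the null hypothesis of independence at α = 0.05.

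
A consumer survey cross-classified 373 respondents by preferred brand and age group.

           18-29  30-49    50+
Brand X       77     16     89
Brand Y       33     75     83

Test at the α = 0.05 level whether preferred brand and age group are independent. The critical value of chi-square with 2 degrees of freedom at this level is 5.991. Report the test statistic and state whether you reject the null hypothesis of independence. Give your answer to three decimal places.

Row totals: 182, 191. Column totals: 110, 91, 172. Grand total N = 373.
Expected counts (row total × column total / N):
  Brand X, 18-29: 182×110/373 = 53.67292
  Brand X, 30-49: 182×91/373 = 44.40214
  Brand X, 50+: 182×172/373 = 83.92493
  Brand Y, 18-29: 191×110/373 = 56.32708
  Brand Y, 30-49: 191×91/373 = 46.59786
  Brand Y, 50+: 191×172/373 = 88.07507
Contributions (O − E)²/E:
  (77 − 53.67292)²/53.67292 = 10.1383
  (16 − 44.40214)²/44.40214 = 18.1676
  (89 − 83.92493)²/83.92493 = 0.3069
  (33 − 56.32708)²/56.32708 = 9.6606
  (75 − 46.59786)²/46.59786 = 17.3116
  (83 − 88.07507)²/88.07507 = 0.2924
χ² = 10.1383 + 18.1676 + 0.3069 + 9.6606 + 17.3116 + 0.2924 = 55.877
df = (2−1)(3−1) = 2. Since 55.877 > 5.991, reject the null hypothesis of independence at α = 0.05.

55.877; reject H₀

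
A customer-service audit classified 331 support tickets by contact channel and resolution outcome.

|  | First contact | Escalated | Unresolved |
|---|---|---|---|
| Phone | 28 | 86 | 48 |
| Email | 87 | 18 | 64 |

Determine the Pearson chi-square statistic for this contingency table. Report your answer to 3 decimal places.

Row totals: 162, 169. Column totals: 115, 104, 112. Grand total N = 331.
Expected counts (row total × column total / N):
  Phone, First contact: 162×115/331 = 56.2840
  Phone, Escalated: 162×104/331 = 50.9003
  Phone, Unresolved: 162×112/331 = 54.8157
  Email, First contact: 169×115/331 = 58.7160
  Email, Escalated: 169×104/331 = 53.0997
  Email, Unresolved: 169×112/331 = 57.1843
Contributions (O − E)²/E:
  (28 − 56.2840)²/56.2840 = 14.2134
  (86 − 50.9003)²/50.9003 = 24.2040
  (48 − 54.8157)²/54.8157 = 0.8475
  (87 − 58.7160)²/58.7160 = 13.6246
  (18 − 53.0997)²/53.0997 = 23.2014
  (64 − 57.1843)²/57.1843 = 0.8124
χ² = 14.2134 + 24.2040 + 0.8475 + 13.6246 + 23.2014 + 0.8124 = 76.903

76.903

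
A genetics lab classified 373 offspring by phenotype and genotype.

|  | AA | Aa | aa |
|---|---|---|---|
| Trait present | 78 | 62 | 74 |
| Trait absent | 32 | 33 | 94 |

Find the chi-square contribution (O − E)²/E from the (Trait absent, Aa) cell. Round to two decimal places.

Row total (Trait absent) = 159; column total (Aa) = 95; N = 373.
Expected count E = 159 × 95 / 373 = 40.496.
Contribution = (O − E)²/E = (33 − 40.496)² / 40.496 = 1.39.

1.39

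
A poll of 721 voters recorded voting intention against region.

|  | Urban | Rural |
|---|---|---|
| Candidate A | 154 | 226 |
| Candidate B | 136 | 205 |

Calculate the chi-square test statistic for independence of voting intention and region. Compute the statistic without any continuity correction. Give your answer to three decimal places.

Row totals: 380, 341. Column totals: 290, 431. Grand total N = 721.
Expected counts (row total × column total / N):
  Candidate A, Urban: 380×290/721 = 152.8433
  Candidate A, Rural: 380×431/721 = 227.1567
  Candidate B, Urban: 341×290/721 = 137.1567
  Candidate B, Rural: 341×431/721 = 203.8433
Contributions (O − E)²/E:
  (154 − 152.8433)²/152.8433 = 0.0088
  (226 − 227.1567)²/227.1567 = 0.0059
  (136 − 137.1567)²/137.1567 = 0.0098
  (205 − 203.8433)²/203.8433 = 0.0066
χ² = 0.0088 + 0.0059 + 0.0098 + 0.0066 = 0.031

0.031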